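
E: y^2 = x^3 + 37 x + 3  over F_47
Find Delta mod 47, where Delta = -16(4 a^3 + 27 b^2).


4 a^3 + 27 b^2 = 4*37^3 + 27*3^2 = 202612 + 243 = 202855
Delta = -16 * (202855) = -3245680
Delta mod 47 = 46

Delta = 46 (mod 47)


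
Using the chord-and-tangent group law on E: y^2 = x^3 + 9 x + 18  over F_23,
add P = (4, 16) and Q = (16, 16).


P != Q, so use the chord formula.
s = (y2 - y1) / (x2 - x1) = (0) / (12) mod 23 = 0
x3 = s^2 - x1 - x2 mod 23 = 0^2 - 4 - 16 = 3
y3 = s (x1 - x3) - y1 mod 23 = 0 * (4 - 3) - 16 = 7

P + Q = (3, 7)


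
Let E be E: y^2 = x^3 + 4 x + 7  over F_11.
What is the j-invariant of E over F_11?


Delta = -16(4 a^3 + 27 b^2) mod 11 = 3
-1728 * (4 a)^3 = -1728 * (4*4)^3 mod 11 = 7
j = 7 * 3^(-1) mod 11 = 6

j = 6 (mod 11)


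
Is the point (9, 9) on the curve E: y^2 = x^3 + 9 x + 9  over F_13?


Check whether y^2 = x^3 + 9 x + 9 (mod 13) for (x, y) = (9, 9).
LHS: y^2 = 9^2 mod 13 = 3
RHS: x^3 + 9 x + 9 = 9^3 + 9*9 + 9 mod 13 = 0
LHS != RHS

No, not on the curve


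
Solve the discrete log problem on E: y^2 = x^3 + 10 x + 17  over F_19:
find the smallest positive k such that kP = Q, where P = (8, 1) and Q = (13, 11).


Enumerate multiples of P until we hit Q = (13, 11):
  1P = (8, 1)
  2P = (1, 3)
  3P = (0, 13)
  4P = (18, 14)
  5P = (4, 8)
  6P = (16, 13)
  7P = (2, 8)
  8P = (13, 8)
  9P = (3, 6)
  10P = (9, 0)
  11P = (3, 13)
  12P = (13, 11)
Match found at i = 12.

k = 12


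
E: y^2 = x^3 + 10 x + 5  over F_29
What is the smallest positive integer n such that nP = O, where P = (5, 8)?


Compute successive multiples of P until we hit O:
  1P = (5, 8)
  2P = (24, 27)
  3P = (1, 25)
  4P = (3, 27)
  5P = (17, 19)
  6P = (2, 2)
  7P = (26, 8)
  8P = (27, 21)
  ... (continuing to 31P)
  31P = O

ord(P) = 31


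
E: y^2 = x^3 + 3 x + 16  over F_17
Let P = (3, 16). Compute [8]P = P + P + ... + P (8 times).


k = 8 = 1000_2 (binary, LSB first: 0001)
Double-and-add from P = (3, 16):
  bit 0 = 0: acc unchanged = O
  bit 1 = 0: acc unchanged = O
  bit 2 = 0: acc unchanged = O
  bit 3 = 1: acc = O + (8, 5) = (8, 5)

8P = (8, 5)


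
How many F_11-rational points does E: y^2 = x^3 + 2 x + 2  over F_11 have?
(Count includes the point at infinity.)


For each x in F_11, count y with y^2 = x^3 + 2 x + 2 mod 11:
  x = 1: RHS = 5, y in [4, 7]  -> 2 point(s)
  x = 2: RHS = 3, y in [5, 6]  -> 2 point(s)
  x = 5: RHS = 5, y in [4, 7]  -> 2 point(s)
  x = 9: RHS = 1, y in [1, 10]  -> 2 point(s)
Affine points: 8. Add the point at infinity: total = 9.

#E(F_11) = 9


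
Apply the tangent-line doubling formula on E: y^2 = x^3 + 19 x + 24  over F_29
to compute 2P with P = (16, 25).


Doubling: s = (3 x1^2 + a) / (2 y1)
s = (3*16^2 + 19) / (2*25) mod 29 = 14
x3 = s^2 - 2 x1 mod 29 = 14^2 - 2*16 = 19
y3 = s (x1 - x3) - y1 mod 29 = 14 * (16 - 19) - 25 = 20

2P = (19, 20)


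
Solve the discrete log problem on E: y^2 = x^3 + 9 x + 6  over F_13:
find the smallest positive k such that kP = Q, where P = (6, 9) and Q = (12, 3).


Enumerate multiples of P until we hit Q = (12, 3):
  1P = (6, 9)
  2P = (1, 4)
  3P = (7, 3)
  4P = (10, 2)
  5P = (9, 6)
  6P = (12, 10)
  7P = (12, 3)
Match found at i = 7.

k = 7


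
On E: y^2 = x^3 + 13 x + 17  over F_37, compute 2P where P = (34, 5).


Doubling: s = (3 x1^2 + a) / (2 y1)
s = (3*34^2 + 13) / (2*5) mod 37 = 4
x3 = s^2 - 2 x1 mod 37 = 4^2 - 2*34 = 22
y3 = s (x1 - x3) - y1 mod 37 = 4 * (34 - 22) - 5 = 6

2P = (22, 6)


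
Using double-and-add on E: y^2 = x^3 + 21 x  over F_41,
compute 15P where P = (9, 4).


k = 15 = 1111_2 (binary, LSB first: 1111)
Double-and-add from P = (9, 4):
  bit 0 = 1: acc = O + (9, 4) = (9, 4)
  bit 1 = 1: acc = (9, 4) + (5, 5) = (4, 5)
  bit 2 = 1: acc = (4, 5) + (10, 29) = (2, 3)
  bit 3 = 1: acc = (2, 3) + (25, 23) = (37, 4)

15P = (37, 4)


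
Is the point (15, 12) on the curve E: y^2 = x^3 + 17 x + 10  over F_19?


Check whether y^2 = x^3 + 17 x + 10 (mod 19) for (x, y) = (15, 12).
LHS: y^2 = 12^2 mod 19 = 11
RHS: x^3 + 17 x + 10 = 15^3 + 17*15 + 10 mod 19 = 11
LHS = RHS

Yes, on the curve


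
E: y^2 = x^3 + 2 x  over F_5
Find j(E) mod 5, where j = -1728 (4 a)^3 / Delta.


Delta = -16(4 a^3 + 27 b^2) mod 5 = 3
-1728 * (4 a)^3 = -1728 * (4*2)^3 mod 5 = 4
j = 4 * 3^(-1) mod 5 = 3

j = 3 (mod 5)


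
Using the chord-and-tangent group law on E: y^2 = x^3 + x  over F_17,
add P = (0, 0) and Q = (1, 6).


P != Q, so use the chord formula.
s = (y2 - y1) / (x2 - x1) = (6) / (1) mod 17 = 6
x3 = s^2 - x1 - x2 mod 17 = 6^2 - 0 - 1 = 1
y3 = s (x1 - x3) - y1 mod 17 = 6 * (0 - 1) - 0 = 11

P + Q = (1, 11)


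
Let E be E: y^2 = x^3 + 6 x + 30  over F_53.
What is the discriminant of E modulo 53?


4 a^3 + 27 b^2 = 4*6^3 + 27*30^2 = 864 + 24300 = 25164
Delta = -16 * (25164) = -402624
Delta mod 53 = 17

Delta = 17 (mod 53)


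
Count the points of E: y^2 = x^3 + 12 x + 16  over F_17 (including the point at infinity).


For each x in F_17, count y with y^2 = x^3 + 12 x + 16 mod 17:
  x = 0: RHS = 16, y in [4, 13]  -> 2 point(s)
  x = 4: RHS = 9, y in [3, 14]  -> 2 point(s)
  x = 6: RHS = 15, y in [7, 10]  -> 2 point(s)
  x = 7: RHS = 1, y in [1, 16]  -> 2 point(s)
  x = 11: RHS = 0, y in [0]  -> 1 point(s)
  x = 12: RHS = 1, y in [1, 16]  -> 2 point(s)
  x = 14: RHS = 4, y in [2, 15]  -> 2 point(s)
  x = 15: RHS = 1, y in [1, 16]  -> 2 point(s)
Affine points: 15. Add the point at infinity: total = 16.

#E(F_17) = 16


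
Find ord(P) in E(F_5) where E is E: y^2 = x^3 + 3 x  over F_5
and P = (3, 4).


Compute successive multiples of P until we hit O:
  1P = (3, 4)
  2P = (4, 1)
  3P = (2, 3)
  4P = (1, 3)
  5P = (0, 0)
  6P = (1, 2)
  7P = (2, 2)
  8P = (4, 4)
  ... (continuing to 10P)
  10P = O

ord(P) = 10


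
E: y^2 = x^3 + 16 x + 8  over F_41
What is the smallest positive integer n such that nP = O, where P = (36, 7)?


Compute successive multiples of P until we hit O:
  1P = (36, 7)
  2P = (1, 36)
  3P = (8, 19)
  4P = (34, 39)
  5P = (22, 15)
  6P = (26, 40)
  7P = (19, 23)
  8P = (32, 23)
  ... (continuing to 47P)
  47P = O

ord(P) = 47


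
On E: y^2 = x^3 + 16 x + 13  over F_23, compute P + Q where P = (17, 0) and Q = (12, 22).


P != Q, so use the chord formula.
s = (y2 - y1) / (x2 - x1) = (22) / (18) mod 23 = 14
x3 = s^2 - x1 - x2 mod 23 = 14^2 - 17 - 12 = 6
y3 = s (x1 - x3) - y1 mod 23 = 14 * (17 - 6) - 0 = 16

P + Q = (6, 16)


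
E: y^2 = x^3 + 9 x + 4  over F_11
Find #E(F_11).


For each x in F_11, count y with y^2 = x^3 + 9 x + 4 mod 11:
  x = 0: RHS = 4, y in [2, 9]  -> 2 point(s)
  x = 1: RHS = 3, y in [5, 6]  -> 2 point(s)
  x = 3: RHS = 3, y in [5, 6]  -> 2 point(s)
  x = 4: RHS = 5, y in [4, 7]  -> 2 point(s)
  x = 5: RHS = 9, y in [3, 8]  -> 2 point(s)
  x = 7: RHS = 3, y in [5, 6]  -> 2 point(s)
  x = 8: RHS = 5, y in [4, 7]  -> 2 point(s)
  x = 9: RHS = 0, y in [0]  -> 1 point(s)
  x = 10: RHS = 5, y in [4, 7]  -> 2 point(s)
Affine points: 17. Add the point at infinity: total = 18.

#E(F_11) = 18


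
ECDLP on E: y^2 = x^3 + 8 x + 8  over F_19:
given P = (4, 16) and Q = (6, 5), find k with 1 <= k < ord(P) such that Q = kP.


Enumerate multiples of P until we hit Q = (6, 5):
  1P = (4, 16)
  2P = (1, 13)
  3P = (15, 11)
  4P = (9, 7)
  5P = (10, 10)
  6P = (6, 5)
Match found at i = 6.

k = 6


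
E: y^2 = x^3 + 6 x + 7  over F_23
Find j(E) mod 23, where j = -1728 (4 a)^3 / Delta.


Delta = -16(4 a^3 + 27 b^2) mod 23 = 14
-1728 * (4 a)^3 = -1728 * (4*6)^3 mod 23 = 20
j = 20 * 14^(-1) mod 23 = 8

j = 8 (mod 23)


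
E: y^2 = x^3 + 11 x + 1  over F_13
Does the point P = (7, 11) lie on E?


Check whether y^2 = x^3 + 11 x + 1 (mod 13) for (x, y) = (7, 11).
LHS: y^2 = 11^2 mod 13 = 4
RHS: x^3 + 11 x + 1 = 7^3 + 11*7 + 1 mod 13 = 5
LHS != RHS

No, not on the curve


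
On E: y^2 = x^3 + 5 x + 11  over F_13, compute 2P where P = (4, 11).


Doubling: s = (3 x1^2 + a) / (2 y1)
s = (3*4^2 + 5) / (2*11) mod 13 = 3
x3 = s^2 - 2 x1 mod 13 = 3^2 - 2*4 = 1
y3 = s (x1 - x3) - y1 mod 13 = 3 * (4 - 1) - 11 = 11

2P = (1, 11)


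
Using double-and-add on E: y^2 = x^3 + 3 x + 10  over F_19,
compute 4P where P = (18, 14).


k = 4 = 100_2 (binary, LSB first: 001)
Double-and-add from P = (18, 14):
  bit 0 = 0: acc unchanged = O
  bit 1 = 0: acc unchanged = O
  bit 2 = 1: acc = O + (9, 14) = (9, 14)

4P = (9, 14)


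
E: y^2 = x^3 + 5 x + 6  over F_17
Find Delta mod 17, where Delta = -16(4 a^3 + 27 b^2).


4 a^3 + 27 b^2 = 4*5^3 + 27*6^2 = 500 + 972 = 1472
Delta = -16 * (1472) = -23552
Delta mod 17 = 10

Delta = 10 (mod 17)


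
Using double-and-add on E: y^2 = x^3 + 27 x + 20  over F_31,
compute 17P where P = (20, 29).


k = 17 = 10001_2 (binary, LSB first: 10001)
Double-and-add from P = (20, 29):
  bit 0 = 1: acc = O + (20, 29) = (20, 29)
  bit 1 = 0: acc unchanged = (20, 29)
  bit 2 = 0: acc unchanged = (20, 29)
  bit 3 = 0: acc unchanged = (20, 29)
  bit 4 = 1: acc = (20, 29) + (10, 9) = (5, 1)

17P = (5, 1)


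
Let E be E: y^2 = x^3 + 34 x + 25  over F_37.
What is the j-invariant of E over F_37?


Delta = -16(4 a^3 + 27 b^2) mod 37 = 15
-1728 * (4 a)^3 = -1728 * (4*34)^3 mod 37 = 10
j = 10 * 15^(-1) mod 37 = 13

j = 13 (mod 37)


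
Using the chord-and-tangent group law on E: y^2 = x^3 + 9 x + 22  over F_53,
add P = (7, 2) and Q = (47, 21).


P != Q, so use the chord formula.
s = (y2 - y1) / (x2 - x1) = (19) / (40) mod 53 = 23
x3 = s^2 - x1 - x2 mod 53 = 23^2 - 7 - 47 = 51
y3 = s (x1 - x3) - y1 mod 53 = 23 * (7 - 51) - 2 = 46

P + Q = (51, 46)


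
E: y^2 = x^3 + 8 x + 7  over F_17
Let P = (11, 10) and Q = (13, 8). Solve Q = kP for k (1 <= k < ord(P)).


Enumerate multiples of P until we hit Q = (13, 8):
  1P = (11, 10)
  2P = (13, 9)
  3P = (6, 13)
  4P = (16, 10)
  5P = (7, 7)
  6P = (7, 10)
  7P = (16, 7)
  8P = (6, 4)
  9P = (13, 8)
Match found at i = 9.

k = 9


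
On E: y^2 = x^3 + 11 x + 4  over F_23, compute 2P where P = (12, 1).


Doubling: s = (3 x1^2 + a) / (2 y1)
s = (3*12^2 + 11) / (2*1) mod 23 = 3
x3 = s^2 - 2 x1 mod 23 = 3^2 - 2*12 = 8
y3 = s (x1 - x3) - y1 mod 23 = 3 * (12 - 8) - 1 = 11

2P = (8, 11)


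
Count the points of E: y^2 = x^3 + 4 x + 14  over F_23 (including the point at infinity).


For each x in F_23, count y with y^2 = x^3 + 4 x + 14 mod 23:
  x = 4: RHS = 2, y in [5, 18]  -> 2 point(s)
  x = 6: RHS = 1, y in [1, 22]  -> 2 point(s)
  x = 8: RHS = 6, y in [11, 12]  -> 2 point(s)
  x = 11: RHS = 9, y in [3, 20]  -> 2 point(s)
  x = 13: RHS = 9, y in [3, 20]  -> 2 point(s)
  x = 14: RHS = 8, y in [10, 13]  -> 2 point(s)
  x = 17: RHS = 4, y in [2, 21]  -> 2 point(s)
  x = 19: RHS = 3, y in [7, 16]  -> 2 point(s)
  x = 22: RHS = 9, y in [3, 20]  -> 2 point(s)
Affine points: 18. Add the point at infinity: total = 19.

#E(F_23) = 19


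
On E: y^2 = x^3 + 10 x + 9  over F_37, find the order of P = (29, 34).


Compute successive multiples of P until we hit O:
  1P = (29, 34)
  2P = (23, 23)
  3P = (12, 28)
  4P = (12, 9)
  5P = (23, 14)
  6P = (29, 3)
  7P = O

ord(P) = 7


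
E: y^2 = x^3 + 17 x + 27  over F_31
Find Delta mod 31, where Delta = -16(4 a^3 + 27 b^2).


4 a^3 + 27 b^2 = 4*17^3 + 27*27^2 = 19652 + 19683 = 39335
Delta = -16 * (39335) = -629360
Delta mod 31 = 2

Delta = 2 (mod 31)


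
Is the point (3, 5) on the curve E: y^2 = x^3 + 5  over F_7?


Check whether y^2 = x^3 + 0 x + 5 (mod 7) for (x, y) = (3, 5).
LHS: y^2 = 5^2 mod 7 = 4
RHS: x^3 + 0 x + 5 = 3^3 + 0*3 + 5 mod 7 = 4
LHS = RHS

Yes, on the curve


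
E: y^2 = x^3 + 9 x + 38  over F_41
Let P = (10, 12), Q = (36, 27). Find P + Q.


P != Q, so use the chord formula.
s = (y2 - y1) / (x2 - x1) = (15) / (26) mod 41 = 40
x3 = s^2 - x1 - x2 mod 41 = 40^2 - 10 - 36 = 37
y3 = s (x1 - x3) - y1 mod 41 = 40 * (10 - 37) - 12 = 15

P + Q = (37, 15)


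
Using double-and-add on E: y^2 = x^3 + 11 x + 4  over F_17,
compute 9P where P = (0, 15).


k = 9 = 1001_2 (binary, LSB first: 1001)
Double-and-add from P = (0, 15):
  bit 0 = 1: acc = O + (0, 15) = (0, 15)
  bit 1 = 0: acc unchanged = (0, 15)
  bit 2 = 0: acc unchanged = (0, 15)
  bit 3 = 1: acc = (0, 15) + (10, 14) = (15, 12)

9P = (15, 12)


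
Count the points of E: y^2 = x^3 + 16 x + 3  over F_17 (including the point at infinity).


For each x in F_17, count y with y^2 = x^3 + 16 x + 3 mod 17:
  x = 2: RHS = 9, y in [3, 14]  -> 2 point(s)
  x = 5: RHS = 4, y in [2, 15]  -> 2 point(s)
  x = 6: RHS = 9, y in [3, 14]  -> 2 point(s)
  x = 7: RHS = 16, y in [4, 13]  -> 2 point(s)
  x = 9: RHS = 9, y in [3, 14]  -> 2 point(s)
  x = 12: RHS = 2, y in [6, 11]  -> 2 point(s)
  x = 14: RHS = 13, y in [8, 9]  -> 2 point(s)
Affine points: 14. Add the point at infinity: total = 15.

#E(F_17) = 15


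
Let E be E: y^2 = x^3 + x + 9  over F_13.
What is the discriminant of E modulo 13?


4 a^3 + 27 b^2 = 4*1^3 + 27*9^2 = 4 + 2187 = 2191
Delta = -16 * (2191) = -35056
Delta mod 13 = 5

Delta = 5 (mod 13)


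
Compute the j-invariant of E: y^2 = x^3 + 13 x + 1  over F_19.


Delta = -16(4 a^3 + 27 b^2) mod 19 = 16
-1728 * (4 a)^3 = -1728 * (4*13)^3 mod 19 = 8
j = 8 * 16^(-1) mod 19 = 10

j = 10 (mod 19)


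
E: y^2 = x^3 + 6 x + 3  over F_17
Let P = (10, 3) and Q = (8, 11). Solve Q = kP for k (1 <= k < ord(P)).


Enumerate multiples of P until we hit Q = (8, 11):
  1P = (10, 3)
  2P = (14, 14)
  3P = (8, 11)
Match found at i = 3.

k = 3


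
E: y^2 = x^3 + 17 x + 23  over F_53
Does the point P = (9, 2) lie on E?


Check whether y^2 = x^3 + 17 x + 23 (mod 53) for (x, y) = (9, 2).
LHS: y^2 = 2^2 mod 53 = 4
RHS: x^3 + 17 x + 23 = 9^3 + 17*9 + 23 mod 53 = 4
LHS = RHS

Yes, on the curve


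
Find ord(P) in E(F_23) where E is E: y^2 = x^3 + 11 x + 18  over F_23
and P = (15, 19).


Compute successive multiples of P until we hit O:
  1P = (15, 19)
  2P = (22, 12)
  3P = (10, 22)
  4P = (14, 8)
  5P = (0, 8)
  6P = (16, 14)
  7P = (17, 14)
  8P = (3, 20)
  ... (continuing to 31P)
  31P = O

ord(P) = 31


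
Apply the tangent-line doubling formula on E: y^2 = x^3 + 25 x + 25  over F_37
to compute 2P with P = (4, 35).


Doubling: s = (3 x1^2 + a) / (2 y1)
s = (3*4^2 + 25) / (2*35) mod 37 = 28
x3 = s^2 - 2 x1 mod 37 = 28^2 - 2*4 = 36
y3 = s (x1 - x3) - y1 mod 37 = 28 * (4 - 36) - 35 = 31

2P = (36, 31)


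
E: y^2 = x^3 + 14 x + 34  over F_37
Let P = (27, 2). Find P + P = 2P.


Doubling: s = (3 x1^2 + a) / (2 y1)
s = (3*27^2 + 14) / (2*2) mod 37 = 23
x3 = s^2 - 2 x1 mod 37 = 23^2 - 2*27 = 31
y3 = s (x1 - x3) - y1 mod 37 = 23 * (27 - 31) - 2 = 17

2P = (31, 17)


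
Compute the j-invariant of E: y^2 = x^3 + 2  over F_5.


Delta = -16(4 a^3 + 27 b^2) mod 5 = 2
-1728 * (4 a)^3 = -1728 * (4*0)^3 mod 5 = 0
j = 0 * 2^(-1) mod 5 = 0

j = 0 (mod 5)


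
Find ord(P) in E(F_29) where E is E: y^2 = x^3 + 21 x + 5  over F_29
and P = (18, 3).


Compute successive multiples of P until we hit O:
  1P = (18, 3)
  2P = (0, 18)
  3P = (27, 19)
  4P = (9, 13)
  5P = (24, 23)
  6P = (11, 1)
  7P = (6, 17)
  8P = (12, 19)
  ... (continuing to 20P)
  20P = O

ord(P) = 20


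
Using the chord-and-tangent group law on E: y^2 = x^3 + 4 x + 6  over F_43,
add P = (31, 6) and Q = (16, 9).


P != Q, so use the chord formula.
s = (y2 - y1) / (x2 - x1) = (3) / (28) mod 43 = 17
x3 = s^2 - x1 - x2 mod 43 = 17^2 - 31 - 16 = 27
y3 = s (x1 - x3) - y1 mod 43 = 17 * (31 - 27) - 6 = 19

P + Q = (27, 19)


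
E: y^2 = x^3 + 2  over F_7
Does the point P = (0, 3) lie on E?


Check whether y^2 = x^3 + 0 x + 2 (mod 7) for (x, y) = (0, 3).
LHS: y^2 = 3^2 mod 7 = 2
RHS: x^3 + 0 x + 2 = 0^3 + 0*0 + 2 mod 7 = 2
LHS = RHS

Yes, on the curve


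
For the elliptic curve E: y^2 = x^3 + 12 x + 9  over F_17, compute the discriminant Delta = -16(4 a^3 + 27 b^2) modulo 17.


4 a^3 + 27 b^2 = 4*12^3 + 27*9^2 = 6912 + 2187 = 9099
Delta = -16 * (9099) = -145584
Delta mod 17 = 4

Delta = 4 (mod 17)


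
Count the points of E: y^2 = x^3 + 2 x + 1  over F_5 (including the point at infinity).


For each x in F_5, count y with y^2 = x^3 + 2 x + 1 mod 5:
  x = 0: RHS = 1, y in [1, 4]  -> 2 point(s)
  x = 1: RHS = 4, y in [2, 3]  -> 2 point(s)
  x = 3: RHS = 4, y in [2, 3]  -> 2 point(s)
Affine points: 6. Add the point at infinity: total = 7.

#E(F_5) = 7


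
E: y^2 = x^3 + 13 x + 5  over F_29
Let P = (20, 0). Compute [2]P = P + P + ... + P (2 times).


k = 2 = 10_2 (binary, LSB first: 01)
Double-and-add from P = (20, 0):
  bit 0 = 0: acc unchanged = O
  bit 1 = 1: acc = O + O = O

2P = O


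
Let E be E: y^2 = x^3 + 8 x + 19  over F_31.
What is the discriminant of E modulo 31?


4 a^3 + 27 b^2 = 4*8^3 + 27*19^2 = 2048 + 9747 = 11795
Delta = -16 * (11795) = -188720
Delta mod 31 = 8

Delta = 8 (mod 31)


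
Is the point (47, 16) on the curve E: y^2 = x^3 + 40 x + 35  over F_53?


Check whether y^2 = x^3 + 40 x + 35 (mod 53) for (x, y) = (47, 16).
LHS: y^2 = 16^2 mod 53 = 44
RHS: x^3 + 40 x + 35 = 47^3 + 40*47 + 35 mod 53 = 3
LHS != RHS

No, not on the curve


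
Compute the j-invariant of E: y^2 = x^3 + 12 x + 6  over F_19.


Delta = -16(4 a^3 + 27 b^2) mod 19 = 16
-1728 * (4 a)^3 = -1728 * (4*12)^3 mod 19 = 12
j = 12 * 16^(-1) mod 19 = 15

j = 15 (mod 19)


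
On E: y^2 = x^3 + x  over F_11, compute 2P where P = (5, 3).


Doubling: s = (3 x1^2 + a) / (2 y1)
s = (3*5^2 + 1) / (2*3) mod 11 = 9
x3 = s^2 - 2 x1 mod 11 = 9^2 - 2*5 = 5
y3 = s (x1 - x3) - y1 mod 11 = 9 * (5 - 5) - 3 = 8

2P = (5, 8)


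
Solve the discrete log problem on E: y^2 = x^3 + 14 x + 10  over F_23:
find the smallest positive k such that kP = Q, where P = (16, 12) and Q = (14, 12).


Enumerate multiples of P until we hit Q = (14, 12):
  1P = (16, 12)
  2P = (14, 11)
  3P = (22, 8)
  4P = (11, 0)
  5P = (22, 15)
  6P = (14, 12)
Match found at i = 6.

k = 6


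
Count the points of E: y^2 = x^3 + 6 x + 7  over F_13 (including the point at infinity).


For each x in F_13, count y with y^2 = x^3 + 6 x + 7 mod 13:
  x = 1: RHS = 1, y in [1, 12]  -> 2 point(s)
  x = 2: RHS = 1, y in [1, 12]  -> 2 point(s)
  x = 3: RHS = 0, y in [0]  -> 1 point(s)
  x = 4: RHS = 4, y in [2, 11]  -> 2 point(s)
  x = 6: RHS = 12, y in [5, 8]  -> 2 point(s)
  x = 9: RHS = 10, y in [6, 7]  -> 2 point(s)
  x = 10: RHS = 1, y in [1, 12]  -> 2 point(s)
  x = 11: RHS = 0, y in [0]  -> 1 point(s)
  x = 12: RHS = 0, y in [0]  -> 1 point(s)
Affine points: 15. Add the point at infinity: total = 16.

#E(F_13) = 16


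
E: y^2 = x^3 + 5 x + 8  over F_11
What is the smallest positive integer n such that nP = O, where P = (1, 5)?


Compute successive multiples of P until we hit O:
  1P = (1, 5)
  2P = (7, 10)
  3P = (4, 9)
  4P = (9, 10)
  5P = (5, 9)
  6P = (6, 1)
  7P = (2, 9)
  8P = (2, 2)
  ... (continuing to 15P)
  15P = O

ord(P) = 15


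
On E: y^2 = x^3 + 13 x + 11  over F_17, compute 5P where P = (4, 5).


k = 5 = 101_2 (binary, LSB first: 101)
Double-and-add from P = (4, 5):
  bit 0 = 1: acc = O + (4, 5) = (4, 5)
  bit 1 = 0: acc unchanged = (4, 5)
  bit 2 = 1: acc = (4, 5) + (1, 12) = (8, 10)

5P = (8, 10)


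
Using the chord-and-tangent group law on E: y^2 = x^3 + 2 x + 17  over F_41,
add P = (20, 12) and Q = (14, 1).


P != Q, so use the chord formula.
s = (y2 - y1) / (x2 - x1) = (30) / (35) mod 41 = 36
x3 = s^2 - x1 - x2 mod 41 = 36^2 - 20 - 14 = 32
y3 = s (x1 - x3) - y1 mod 41 = 36 * (20 - 32) - 12 = 7

P + Q = (32, 7)


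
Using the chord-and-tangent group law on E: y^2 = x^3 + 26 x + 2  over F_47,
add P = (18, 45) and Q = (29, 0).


P != Q, so use the chord formula.
s = (y2 - y1) / (x2 - x1) = (2) / (11) mod 47 = 13
x3 = s^2 - x1 - x2 mod 47 = 13^2 - 18 - 29 = 28
y3 = s (x1 - x3) - y1 mod 47 = 13 * (18 - 28) - 45 = 13

P + Q = (28, 13)


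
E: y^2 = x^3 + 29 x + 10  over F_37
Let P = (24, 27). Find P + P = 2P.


Doubling: s = (3 x1^2 + a) / (2 y1)
s = (3*24^2 + 29) / (2*27) mod 37 = 25
x3 = s^2 - 2 x1 mod 37 = 25^2 - 2*24 = 22
y3 = s (x1 - x3) - y1 mod 37 = 25 * (24 - 22) - 27 = 23

2P = (22, 23)


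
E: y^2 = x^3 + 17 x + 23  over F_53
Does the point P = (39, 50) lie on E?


Check whether y^2 = x^3 + 17 x + 23 (mod 53) for (x, y) = (39, 50).
LHS: y^2 = 50^2 mod 53 = 9
RHS: x^3 + 17 x + 23 = 39^3 + 17*39 + 23 mod 53 = 9
LHS = RHS

Yes, on the curve


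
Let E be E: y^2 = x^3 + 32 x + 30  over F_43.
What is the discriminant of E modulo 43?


4 a^3 + 27 b^2 = 4*32^3 + 27*30^2 = 131072 + 24300 = 155372
Delta = -16 * (155372) = -2485952
Delta mod 43 = 7

Delta = 7 (mod 43)


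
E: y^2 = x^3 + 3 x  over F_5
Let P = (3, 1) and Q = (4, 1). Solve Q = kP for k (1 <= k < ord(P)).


Enumerate multiples of P until we hit Q = (4, 1):
  1P = (3, 1)
  2P = (4, 4)
  3P = (2, 2)
  4P = (1, 2)
  5P = (0, 0)
  6P = (1, 3)
  7P = (2, 3)
  8P = (4, 1)
Match found at i = 8.

k = 8


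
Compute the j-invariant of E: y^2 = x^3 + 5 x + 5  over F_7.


Delta = -16(4 a^3 + 27 b^2) mod 7 = 2
-1728 * (4 a)^3 = -1728 * (4*5)^3 mod 7 = 6
j = 6 * 2^(-1) mod 7 = 3

j = 3 (mod 7)


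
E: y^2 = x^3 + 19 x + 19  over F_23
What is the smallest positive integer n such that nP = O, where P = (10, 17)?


Compute successive multiples of P until we hit O:
  1P = (10, 17)
  2P = (16, 16)
  3P = (13, 18)
  4P = (18, 11)
  5P = (20, 2)
  6P = (1, 4)
  7P = (5, 3)
  8P = (14, 4)
  ... (continuing to 25P)
  25P = O

ord(P) = 25


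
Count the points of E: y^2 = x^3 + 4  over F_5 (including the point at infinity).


For each x in F_5, count y with y^2 = x^3 + 0 x + 4 mod 5:
  x = 0: RHS = 4, y in [2, 3]  -> 2 point(s)
  x = 1: RHS = 0, y in [0]  -> 1 point(s)
  x = 3: RHS = 1, y in [1, 4]  -> 2 point(s)
Affine points: 5. Add the point at infinity: total = 6.

#E(F_5) = 6


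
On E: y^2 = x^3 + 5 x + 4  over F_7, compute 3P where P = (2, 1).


k = 3 = 11_2 (binary, LSB first: 11)
Double-and-add from P = (2, 1):
  bit 0 = 1: acc = O + (2, 1) = (2, 1)
  bit 1 = 1: acc = (2, 1) + (0, 2) = (0, 5)

3P = (0, 5)


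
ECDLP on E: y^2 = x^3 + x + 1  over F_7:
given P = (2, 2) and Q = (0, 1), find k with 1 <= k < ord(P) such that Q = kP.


Enumerate multiples of P until we hit Q = (0, 1):
  1P = (2, 2)
  2P = (0, 1)
Match found at i = 2.

k = 2


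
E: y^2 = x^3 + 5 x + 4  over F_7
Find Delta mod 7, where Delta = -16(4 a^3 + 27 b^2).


4 a^3 + 27 b^2 = 4*5^3 + 27*4^2 = 500 + 432 = 932
Delta = -16 * (932) = -14912
Delta mod 7 = 5

Delta = 5 (mod 7)


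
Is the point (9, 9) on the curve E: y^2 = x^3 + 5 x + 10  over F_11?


Check whether y^2 = x^3 + 5 x + 10 (mod 11) for (x, y) = (9, 9).
LHS: y^2 = 9^2 mod 11 = 4
RHS: x^3 + 5 x + 10 = 9^3 + 5*9 + 10 mod 11 = 3
LHS != RHS

No, not on the curve


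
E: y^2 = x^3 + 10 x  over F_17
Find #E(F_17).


For each x in F_17, count y with y^2 = x^3 + 10 x + 0 mod 17:
  x = 0: RHS = 0, y in [0]  -> 1 point(s)
  x = 4: RHS = 2, y in [6, 11]  -> 2 point(s)
  x = 6: RHS = 4, y in [2, 15]  -> 2 point(s)
  x = 11: RHS = 13, y in [8, 9]  -> 2 point(s)
  x = 13: RHS = 15, y in [7, 10]  -> 2 point(s)
Affine points: 9. Add the point at infinity: total = 10.

#E(F_17) = 10


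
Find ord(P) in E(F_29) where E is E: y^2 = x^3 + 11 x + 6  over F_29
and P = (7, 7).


Compute successive multiples of P until we hit O:
  1P = (7, 7)
  2P = (24, 0)
  3P = (7, 22)
  4P = O

ord(P) = 4


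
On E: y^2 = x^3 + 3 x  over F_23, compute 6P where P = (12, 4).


k = 6 = 110_2 (binary, LSB first: 011)
Double-and-add from P = (12, 4):
  bit 0 = 0: acc unchanged = O
  bit 1 = 1: acc = O + (12, 19) = (12, 19)
  bit 2 = 1: acc = (12, 19) + (12, 4) = O

6P = O


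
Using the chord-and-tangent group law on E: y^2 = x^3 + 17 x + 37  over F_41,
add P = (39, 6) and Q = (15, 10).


P != Q, so use the chord formula.
s = (y2 - y1) / (x2 - x1) = (4) / (17) mod 41 = 34
x3 = s^2 - x1 - x2 mod 41 = 34^2 - 39 - 15 = 36
y3 = s (x1 - x3) - y1 mod 41 = 34 * (39 - 36) - 6 = 14

P + Q = (36, 14)


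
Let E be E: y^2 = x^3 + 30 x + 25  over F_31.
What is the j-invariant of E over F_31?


Delta = -16(4 a^3 + 27 b^2) mod 31 = 12
-1728 * (4 a)^3 = -1728 * (4*30)^3 mod 31 = 15
j = 15 * 12^(-1) mod 31 = 9

j = 9 (mod 31)


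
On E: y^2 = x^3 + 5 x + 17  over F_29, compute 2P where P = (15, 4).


Doubling: s = (3 x1^2 + a) / (2 y1)
s = (3*15^2 + 5) / (2*4) mod 29 = 27
x3 = s^2 - 2 x1 mod 29 = 27^2 - 2*15 = 3
y3 = s (x1 - x3) - y1 mod 29 = 27 * (15 - 3) - 4 = 1

2P = (3, 1)


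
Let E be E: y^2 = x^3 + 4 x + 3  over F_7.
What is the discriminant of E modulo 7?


4 a^3 + 27 b^2 = 4*4^3 + 27*3^2 = 256 + 243 = 499
Delta = -16 * (499) = -7984
Delta mod 7 = 3

Delta = 3 (mod 7)


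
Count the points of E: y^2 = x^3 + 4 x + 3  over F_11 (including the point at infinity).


For each x in F_11, count y with y^2 = x^3 + 4 x + 3 mod 11:
  x = 0: RHS = 3, y in [5, 6]  -> 2 point(s)
  x = 3: RHS = 9, y in [3, 8]  -> 2 point(s)
  x = 5: RHS = 5, y in [4, 7]  -> 2 point(s)
  x = 6: RHS = 1, y in [1, 10]  -> 2 point(s)
  x = 7: RHS = 0, y in [0]  -> 1 point(s)
  x = 9: RHS = 9, y in [3, 8]  -> 2 point(s)
  x = 10: RHS = 9, y in [3, 8]  -> 2 point(s)
Affine points: 13. Add the point at infinity: total = 14.

#E(F_11) = 14


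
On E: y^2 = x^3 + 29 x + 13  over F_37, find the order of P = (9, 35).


Compute successive multiples of P until we hit O:
  1P = (9, 35)
  2P = (18, 22)
  3P = (13, 16)
  4P = (26, 18)
  5P = (3, 33)
  6P = (21, 35)
  7P = (7, 2)
  8P = (25, 34)
  ... (continuing to 31P)
  31P = O

ord(P) = 31


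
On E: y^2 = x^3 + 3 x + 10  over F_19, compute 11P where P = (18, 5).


k = 11 = 1011_2 (binary, LSB first: 1101)
Double-and-add from P = (18, 5):
  bit 0 = 1: acc = O + (18, 5) = (18, 5)
  bit 1 = 1: acc = (18, 5) + (13, 17) = (12, 11)
  bit 2 = 0: acc unchanged = (12, 11)
  bit 3 = 1: acc = (12, 11) + (5, 6) = (6, 15)

11P = (6, 15)


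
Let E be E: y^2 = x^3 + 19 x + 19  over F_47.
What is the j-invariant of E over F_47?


Delta = -16(4 a^3 + 27 b^2) mod 47 = 45
-1728 * (4 a)^3 = -1728 * (4*19)^3 mod 47 = 3
j = 3 * 45^(-1) mod 47 = 22

j = 22 (mod 47)


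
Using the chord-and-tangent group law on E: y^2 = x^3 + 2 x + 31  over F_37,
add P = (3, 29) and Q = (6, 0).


P != Q, so use the chord formula.
s = (y2 - y1) / (x2 - x1) = (8) / (3) mod 37 = 15
x3 = s^2 - x1 - x2 mod 37 = 15^2 - 3 - 6 = 31
y3 = s (x1 - x3) - y1 mod 37 = 15 * (3 - 31) - 29 = 32

P + Q = (31, 32)


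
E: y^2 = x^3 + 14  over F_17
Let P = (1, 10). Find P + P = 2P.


Doubling: s = (3 x1^2 + a) / (2 y1)
s = (3*1^2 + 0) / (2*10) mod 17 = 1
x3 = s^2 - 2 x1 mod 17 = 1^2 - 2*1 = 16
y3 = s (x1 - x3) - y1 mod 17 = 1 * (1 - 16) - 10 = 9

2P = (16, 9)


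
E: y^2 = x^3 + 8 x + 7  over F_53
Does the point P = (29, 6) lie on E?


Check whether y^2 = x^3 + 8 x + 7 (mod 53) for (x, y) = (29, 6).
LHS: y^2 = 6^2 mod 53 = 36
RHS: x^3 + 8 x + 7 = 29^3 + 8*29 + 7 mod 53 = 36
LHS = RHS

Yes, on the curve


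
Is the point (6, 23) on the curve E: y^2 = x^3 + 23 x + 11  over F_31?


Check whether y^2 = x^3 + 23 x + 11 (mod 31) for (x, y) = (6, 23).
LHS: y^2 = 23^2 mod 31 = 2
RHS: x^3 + 23 x + 11 = 6^3 + 23*6 + 11 mod 31 = 24
LHS != RHS

No, not on the curve


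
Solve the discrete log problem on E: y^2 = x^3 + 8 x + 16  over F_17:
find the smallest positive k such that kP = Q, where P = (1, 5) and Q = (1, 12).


Enumerate multiples of P until we hit Q = (1, 12):
  1P = (1, 5)
  2P = (14, 13)
  3P = (6, 5)
  4P = (10, 12)
  5P = (15, 3)
  6P = (9, 1)
  7P = (3, 13)
  8P = (12, 2)
  9P = (0, 4)
  10P = (0, 13)
  11P = (12, 15)
  12P = (3, 4)
  13P = (9, 16)
  14P = (15, 14)
  15P = (10, 5)
  16P = (6, 12)
  17P = (14, 4)
  18P = (1, 12)
Match found at i = 18.

k = 18


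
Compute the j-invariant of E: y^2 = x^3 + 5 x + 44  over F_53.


Delta = -16(4 a^3 + 27 b^2) mod 53 = 44
-1728 * (4 a)^3 = -1728 * (4*5)^3 mod 53 = 43
j = 43 * 44^(-1) mod 53 = 7

j = 7 (mod 53)


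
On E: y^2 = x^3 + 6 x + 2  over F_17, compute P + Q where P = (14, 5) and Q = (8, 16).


P != Q, so use the chord formula.
s = (y2 - y1) / (x2 - x1) = (11) / (11) mod 17 = 1
x3 = s^2 - x1 - x2 mod 17 = 1^2 - 14 - 8 = 13
y3 = s (x1 - x3) - y1 mod 17 = 1 * (14 - 13) - 5 = 13

P + Q = (13, 13)


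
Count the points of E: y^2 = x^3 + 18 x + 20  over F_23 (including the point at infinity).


For each x in F_23, count y with y^2 = x^3 + 18 x + 20 mod 23:
  x = 1: RHS = 16, y in [4, 19]  -> 2 point(s)
  x = 2: RHS = 18, y in [8, 15]  -> 2 point(s)
  x = 3: RHS = 9, y in [3, 20]  -> 2 point(s)
  x = 4: RHS = 18, y in [8, 15]  -> 2 point(s)
  x = 7: RHS = 6, y in [11, 12]  -> 2 point(s)
  x = 8: RHS = 9, y in [3, 20]  -> 2 point(s)
  x = 10: RHS = 4, y in [2, 21]  -> 2 point(s)
  x = 11: RHS = 8, y in [10, 13]  -> 2 point(s)
  x = 12: RHS = 9, y in [3, 20]  -> 2 point(s)
  x = 13: RHS = 13, y in [6, 17]  -> 2 point(s)
  x = 14: RHS = 3, y in [7, 16]  -> 2 point(s)
  x = 15: RHS = 8, y in [10, 13]  -> 2 point(s)
  x = 17: RHS = 18, y in [8, 15]  -> 2 point(s)
  x = 18: RHS = 12, y in [9, 14]  -> 2 point(s)
  x = 20: RHS = 8, y in [10, 13]  -> 2 point(s)
  x = 22: RHS = 1, y in [1, 22]  -> 2 point(s)
Affine points: 32. Add the point at infinity: total = 33.

#E(F_23) = 33


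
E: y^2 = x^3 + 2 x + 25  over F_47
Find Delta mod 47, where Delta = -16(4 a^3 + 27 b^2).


4 a^3 + 27 b^2 = 4*2^3 + 27*25^2 = 32 + 16875 = 16907
Delta = -16 * (16907) = -270512
Delta mod 47 = 20

Delta = 20 (mod 47)


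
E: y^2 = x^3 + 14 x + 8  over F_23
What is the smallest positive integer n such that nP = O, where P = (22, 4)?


Compute successive multiples of P until we hit O:
  1P = (22, 4)
  2P = (4, 17)
  3P = (1, 0)
  4P = (4, 6)
  5P = (22, 19)
  6P = O

ord(P) = 6


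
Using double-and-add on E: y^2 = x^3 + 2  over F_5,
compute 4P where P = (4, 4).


k = 4 = 100_2 (binary, LSB first: 001)
Double-and-add from P = (4, 4):
  bit 0 = 0: acc unchanged = O
  bit 1 = 0: acc unchanged = O
  bit 2 = 1: acc = O + (3, 3) = (3, 3)

4P = (3, 3)


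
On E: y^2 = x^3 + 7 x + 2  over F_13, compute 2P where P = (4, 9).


Doubling: s = (3 x1^2 + a) / (2 y1)
s = (3*4^2 + 7) / (2*9) mod 13 = 11
x3 = s^2 - 2 x1 mod 13 = 11^2 - 2*4 = 9
y3 = s (x1 - x3) - y1 mod 13 = 11 * (4 - 9) - 9 = 1

2P = (9, 1)


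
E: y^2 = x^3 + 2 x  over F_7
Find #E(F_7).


For each x in F_7, count y with y^2 = x^3 + 2 x + 0 mod 7:
  x = 0: RHS = 0, y in [0]  -> 1 point(s)
  x = 4: RHS = 2, y in [3, 4]  -> 2 point(s)
  x = 5: RHS = 2, y in [3, 4]  -> 2 point(s)
  x = 6: RHS = 4, y in [2, 5]  -> 2 point(s)
Affine points: 7. Add the point at infinity: total = 8.

#E(F_7) = 8


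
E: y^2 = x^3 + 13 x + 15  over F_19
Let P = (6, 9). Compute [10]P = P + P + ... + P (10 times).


k = 10 = 1010_2 (binary, LSB first: 0101)
Double-and-add from P = (6, 9):
  bit 0 = 0: acc unchanged = O
  bit 1 = 1: acc = O + (18, 18) = (18, 18)
  bit 2 = 0: acc unchanged = (18, 18)
  bit 3 = 1: acc = (18, 18) + (2, 7) = (4, 13)

10P = (4, 13)


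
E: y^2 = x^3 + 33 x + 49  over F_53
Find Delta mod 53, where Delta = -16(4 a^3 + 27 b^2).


4 a^3 + 27 b^2 = 4*33^3 + 27*49^2 = 143748 + 64827 = 208575
Delta = -16 * (208575) = -3337200
Delta mod 53 = 51

Delta = 51 (mod 53)


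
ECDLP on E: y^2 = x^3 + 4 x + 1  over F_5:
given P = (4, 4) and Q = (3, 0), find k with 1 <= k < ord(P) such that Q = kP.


Enumerate multiples of P until we hit Q = (3, 0):
  1P = (4, 4)
  2P = (3, 0)
Match found at i = 2.

k = 2


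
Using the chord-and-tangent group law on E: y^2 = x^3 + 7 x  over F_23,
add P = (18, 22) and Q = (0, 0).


P != Q, so use the chord formula.
s = (y2 - y1) / (x2 - x1) = (1) / (5) mod 23 = 14
x3 = s^2 - x1 - x2 mod 23 = 14^2 - 18 - 0 = 17
y3 = s (x1 - x3) - y1 mod 23 = 14 * (18 - 17) - 22 = 15

P + Q = (17, 15)


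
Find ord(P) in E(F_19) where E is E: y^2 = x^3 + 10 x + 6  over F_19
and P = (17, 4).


Compute successive multiples of P until we hit O:
  1P = (17, 4)
  2P = (8, 16)
  3P = (0, 5)
  4P = (7, 1)
  5P = (12, 7)
  6P = (1, 13)
  7P = (10, 17)
  8P = (16, 5)
  ... (continuing to 23P)
  23P = O

ord(P) = 23


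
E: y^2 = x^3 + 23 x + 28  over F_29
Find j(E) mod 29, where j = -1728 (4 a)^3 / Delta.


Delta = -16(4 a^3 + 27 b^2) mod 29 = 23
-1728 * (4 a)^3 = -1728 * (4*23)^3 mod 29 = 21
j = 21 * 23^(-1) mod 29 = 11

j = 11 (mod 29)


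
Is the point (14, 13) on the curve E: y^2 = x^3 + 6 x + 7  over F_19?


Check whether y^2 = x^3 + 6 x + 7 (mod 19) for (x, y) = (14, 13).
LHS: y^2 = 13^2 mod 19 = 17
RHS: x^3 + 6 x + 7 = 14^3 + 6*14 + 7 mod 19 = 4
LHS != RHS

No, not on the curve


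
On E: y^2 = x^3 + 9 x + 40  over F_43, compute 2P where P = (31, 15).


Doubling: s = (3 x1^2 + a) / (2 y1)
s = (3*31^2 + 9) / (2*15) mod 43 = 19
x3 = s^2 - 2 x1 mod 43 = 19^2 - 2*31 = 41
y3 = s (x1 - x3) - y1 mod 43 = 19 * (31 - 41) - 15 = 10

2P = (41, 10)


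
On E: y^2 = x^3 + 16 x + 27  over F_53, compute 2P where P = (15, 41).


Doubling: s = (3 x1^2 + a) / (2 y1)
s = (3*15^2 + 16) / (2*41) mod 53 = 22
x3 = s^2 - 2 x1 mod 53 = 22^2 - 2*15 = 30
y3 = s (x1 - x3) - y1 mod 53 = 22 * (15 - 30) - 41 = 0

2P = (30, 0)


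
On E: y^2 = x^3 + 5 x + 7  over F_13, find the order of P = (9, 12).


Compute successive multiples of P until we hit O:
  1P = (9, 12)
  2P = (5, 12)
  3P = (12, 1)
  4P = (4, 0)
  5P = (12, 12)
  6P = (5, 1)
  7P = (9, 1)
  8P = O

ord(P) = 8


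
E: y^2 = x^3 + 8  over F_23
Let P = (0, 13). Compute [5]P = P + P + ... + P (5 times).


k = 5 = 101_2 (binary, LSB first: 101)
Double-and-add from P = (0, 13):
  bit 0 = 1: acc = O + (0, 13) = (0, 13)
  bit 1 = 0: acc unchanged = (0, 13)
  bit 2 = 1: acc = (0, 13) + (0, 13) = (0, 10)

5P = (0, 10)


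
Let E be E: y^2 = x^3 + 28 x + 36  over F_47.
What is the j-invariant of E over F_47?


Delta = -16(4 a^3 + 27 b^2) mod 47 = 35
-1728 * (4 a)^3 = -1728 * (4*28)^3 mod 47 = 44
j = 44 * 35^(-1) mod 47 = 12

j = 12 (mod 47)


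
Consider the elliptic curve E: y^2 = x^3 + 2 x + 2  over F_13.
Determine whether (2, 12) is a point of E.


Check whether y^2 = x^3 + 2 x + 2 (mod 13) for (x, y) = (2, 12).
LHS: y^2 = 12^2 mod 13 = 1
RHS: x^3 + 2 x + 2 = 2^3 + 2*2 + 2 mod 13 = 1
LHS = RHS

Yes, on the curve


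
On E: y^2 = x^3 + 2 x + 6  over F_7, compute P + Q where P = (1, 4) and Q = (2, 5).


P != Q, so use the chord formula.
s = (y2 - y1) / (x2 - x1) = (1) / (1) mod 7 = 1
x3 = s^2 - x1 - x2 mod 7 = 1^2 - 1 - 2 = 5
y3 = s (x1 - x3) - y1 mod 7 = 1 * (1 - 5) - 4 = 6

P + Q = (5, 6)


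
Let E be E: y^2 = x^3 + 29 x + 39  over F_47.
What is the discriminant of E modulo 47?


4 a^3 + 27 b^2 = 4*29^3 + 27*39^2 = 97556 + 41067 = 138623
Delta = -16 * (138623) = -2217968
Delta mod 47 = 9

Delta = 9 (mod 47)


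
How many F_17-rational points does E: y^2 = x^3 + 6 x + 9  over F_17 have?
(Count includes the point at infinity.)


For each x in F_17, count y with y^2 = x^3 + 6 x + 9 mod 17:
  x = 0: RHS = 9, y in [3, 14]  -> 2 point(s)
  x = 1: RHS = 16, y in [4, 13]  -> 2 point(s)
  x = 8: RHS = 8, y in [5, 12]  -> 2 point(s)
  x = 10: RHS = 15, y in [7, 10]  -> 2 point(s)
  x = 14: RHS = 15, y in [7, 10]  -> 2 point(s)
  x = 16: RHS = 2, y in [6, 11]  -> 2 point(s)
Affine points: 12. Add the point at infinity: total = 13.

#E(F_17) = 13


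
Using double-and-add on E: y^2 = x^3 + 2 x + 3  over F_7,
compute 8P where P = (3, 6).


k = 8 = 1000_2 (binary, LSB first: 0001)
Double-and-add from P = (3, 6):
  bit 0 = 0: acc unchanged = O
  bit 1 = 0: acc unchanged = O
  bit 2 = 0: acc unchanged = O
  bit 3 = 1: acc = O + (3, 1) = (3, 1)

8P = (3, 1)


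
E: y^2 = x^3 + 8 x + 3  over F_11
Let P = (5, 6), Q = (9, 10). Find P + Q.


P != Q, so use the chord formula.
s = (y2 - y1) / (x2 - x1) = (4) / (4) mod 11 = 1
x3 = s^2 - x1 - x2 mod 11 = 1^2 - 5 - 9 = 9
y3 = s (x1 - x3) - y1 mod 11 = 1 * (5 - 9) - 6 = 1

P + Q = (9, 1)


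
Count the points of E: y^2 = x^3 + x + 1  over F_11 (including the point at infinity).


For each x in F_11, count y with y^2 = x^3 + 1 x + 1 mod 11:
  x = 0: RHS = 1, y in [1, 10]  -> 2 point(s)
  x = 1: RHS = 3, y in [5, 6]  -> 2 point(s)
  x = 2: RHS = 0, y in [0]  -> 1 point(s)
  x = 3: RHS = 9, y in [3, 8]  -> 2 point(s)
  x = 4: RHS = 3, y in [5, 6]  -> 2 point(s)
  x = 6: RHS = 3, y in [5, 6]  -> 2 point(s)
  x = 8: RHS = 4, y in [2, 9]  -> 2 point(s)
Affine points: 13. Add the point at infinity: total = 14.

#E(F_11) = 14


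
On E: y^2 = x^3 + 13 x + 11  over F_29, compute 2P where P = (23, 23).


Doubling: s = (3 x1^2 + a) / (2 y1)
s = (3*23^2 + 13) / (2*23) mod 29 = 2
x3 = s^2 - 2 x1 mod 29 = 2^2 - 2*23 = 16
y3 = s (x1 - x3) - y1 mod 29 = 2 * (23 - 16) - 23 = 20

2P = (16, 20)


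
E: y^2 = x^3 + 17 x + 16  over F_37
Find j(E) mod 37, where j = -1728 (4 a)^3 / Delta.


Delta = -16(4 a^3 + 27 b^2) mod 37 = 32
-1728 * (4 a)^3 = -1728 * (4*17)^3 mod 37 = 29
j = 29 * 32^(-1) mod 37 = 9

j = 9 (mod 37)


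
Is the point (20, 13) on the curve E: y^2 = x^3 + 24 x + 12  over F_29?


Check whether y^2 = x^3 + 24 x + 12 (mod 29) for (x, y) = (20, 13).
LHS: y^2 = 13^2 mod 29 = 24
RHS: x^3 + 24 x + 12 = 20^3 + 24*20 + 12 mod 29 = 24
LHS = RHS

Yes, on the curve


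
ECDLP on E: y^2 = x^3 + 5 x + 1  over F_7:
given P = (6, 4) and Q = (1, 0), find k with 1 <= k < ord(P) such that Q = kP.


Enumerate multiples of P until we hit Q = (1, 0):
  1P = (6, 4)
  2P = (3, 6)
  3P = (0, 6)
  4P = (5, 5)
  5P = (4, 1)
  6P = (1, 0)
Match found at i = 6.

k = 6


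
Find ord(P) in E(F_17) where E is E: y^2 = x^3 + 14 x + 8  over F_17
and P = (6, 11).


Compute successive multiples of P until we hit O:
  1P = (6, 11)
  2P = (4, 14)
  3P = (5, 13)
  4P = (10, 14)
  5P = (9, 8)
  6P = (3, 3)
  7P = (0, 5)
  8P = (12, 0)
  ... (continuing to 16P)
  16P = O

ord(P) = 16


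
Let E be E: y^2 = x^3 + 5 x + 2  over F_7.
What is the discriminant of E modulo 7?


4 a^3 + 27 b^2 = 4*5^3 + 27*2^2 = 500 + 108 = 608
Delta = -16 * (608) = -9728
Delta mod 7 = 2

Delta = 2 (mod 7)


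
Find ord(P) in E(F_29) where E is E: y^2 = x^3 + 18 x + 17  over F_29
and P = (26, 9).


Compute successive multiples of P until we hit O:
  1P = (26, 9)
  2P = (5, 0)
  3P = (26, 20)
  4P = O

ord(P) = 4


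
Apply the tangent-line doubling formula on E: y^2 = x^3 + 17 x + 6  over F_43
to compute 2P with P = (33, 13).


Doubling: s = (3 x1^2 + a) / (2 y1)
s = (3*33^2 + 17) / (2*13) mod 43 = 37
x3 = s^2 - 2 x1 mod 43 = 37^2 - 2*33 = 13
y3 = s (x1 - x3) - y1 mod 43 = 37 * (33 - 13) - 13 = 39

2P = (13, 39)


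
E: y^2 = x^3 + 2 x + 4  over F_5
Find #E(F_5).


For each x in F_5, count y with y^2 = x^3 + 2 x + 4 mod 5:
  x = 0: RHS = 4, y in [2, 3]  -> 2 point(s)
  x = 2: RHS = 1, y in [1, 4]  -> 2 point(s)
  x = 4: RHS = 1, y in [1, 4]  -> 2 point(s)
Affine points: 6. Add the point at infinity: total = 7.

#E(F_5) = 7


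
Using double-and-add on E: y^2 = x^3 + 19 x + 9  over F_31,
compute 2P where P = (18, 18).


k = 2 = 10_2 (binary, LSB first: 01)
Double-and-add from P = (18, 18):
  bit 0 = 0: acc unchanged = O
  bit 1 = 1: acc = O + (0, 28) = (0, 28)

2P = (0, 28)


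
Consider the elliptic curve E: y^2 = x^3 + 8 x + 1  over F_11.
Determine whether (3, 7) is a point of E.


Check whether y^2 = x^3 + 8 x + 1 (mod 11) for (x, y) = (3, 7).
LHS: y^2 = 7^2 mod 11 = 5
RHS: x^3 + 8 x + 1 = 3^3 + 8*3 + 1 mod 11 = 8
LHS != RHS

No, not on the curve


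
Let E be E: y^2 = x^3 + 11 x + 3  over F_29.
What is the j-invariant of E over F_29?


Delta = -16(4 a^3 + 27 b^2) mod 29 = 16
-1728 * (4 a)^3 = -1728 * (4*11)^3 mod 29 = 16
j = 16 * 16^(-1) mod 29 = 1

j = 1 (mod 29)


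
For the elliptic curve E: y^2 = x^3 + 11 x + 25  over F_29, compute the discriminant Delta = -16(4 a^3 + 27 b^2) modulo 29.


4 a^3 + 27 b^2 = 4*11^3 + 27*25^2 = 5324 + 16875 = 22199
Delta = -16 * (22199) = -355184
Delta mod 29 = 8

Delta = 8 (mod 29)


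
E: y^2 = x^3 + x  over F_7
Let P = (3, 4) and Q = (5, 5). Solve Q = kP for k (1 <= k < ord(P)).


Enumerate multiples of P until we hit Q = (5, 5):
  1P = (3, 4)
  2P = (1, 3)
  3P = (5, 2)
  4P = (0, 0)
  5P = (5, 5)
Match found at i = 5.

k = 5
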